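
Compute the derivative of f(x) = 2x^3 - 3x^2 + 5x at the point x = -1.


Differentiate f(x) = 2x^3 - 3x^2 + 5x term by term:
f'(x) = 6x^2 - 6x + 5
Substitute x = -1:
f'(-1) = 6 * (-1)^2 - 6 * (-1) + 5
= 6 + 6 + 5
= 17

17


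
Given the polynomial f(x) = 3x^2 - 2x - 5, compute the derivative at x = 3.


Differentiate term by term using power and sum rules:
f(x) = 3x^2 - 2x - 5
f'(x) = 6x - 2
Substitute x = 3:
f'(3) = 6 * 3 - 2
= 18 - 2
= 16

16


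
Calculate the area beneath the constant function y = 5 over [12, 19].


The area under a constant function y = 5 is a rectangle.
Width = 19 - 12 = 7
Height = 5
Area = width * height
= 7 * 5
= 35

35


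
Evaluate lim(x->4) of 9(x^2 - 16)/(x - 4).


Direct substitution gives 0/0, so we factor the numerator.
Factor: 9(x^2 - 16) = 9 * (x - 4)(x + 4)
Cancel the common factor (x - 4):
9(x^2 - 16)/(x - 4) = 9 * (x + 4)
Now substitute x = 4:
= 9 * (4 + 4) = 72

72


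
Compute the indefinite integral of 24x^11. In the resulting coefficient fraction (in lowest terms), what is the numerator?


Apply the power rule for integration:
integral of ax^n dx = a/(n+1) * x^(n+1) + C
integral of 24x^11 dx
= 24/12 * x^12 + C
= 2 * x^12 + C
The coefficient in lowest terms is 2 = 2/1, so its numerator is 2

2


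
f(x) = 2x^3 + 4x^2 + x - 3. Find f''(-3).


First derivative:
f'(x) = 6x^2 + 8x + 1
Second derivative:
f''(x) = 12x + 8
Substitute x = -3:
f''(-3) = 12 * (-3) + 8
= -36 + 8
= -28

-28


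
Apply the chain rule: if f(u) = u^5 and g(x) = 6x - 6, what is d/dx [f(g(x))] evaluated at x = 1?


Using the chain rule: (f(g(x)))' = f'(g(x)) * g'(x)
First, find g(1):
g(1) = 6 * 1 - 6 = 0
Next, f'(u) = 5u^4
And g'(x) = 6
So f'(g(1)) * g'(1)
= 5 * 0^4 * 6
= 5 * 0 * 6
= 0

0


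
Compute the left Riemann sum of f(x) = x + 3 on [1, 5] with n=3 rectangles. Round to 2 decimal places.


Left Riemann sum uses left endpoints of each subinterval.
Interval: [1, 5], n = 3
dx = (5 - 1) / 3 = 4/3
Left endpoints: [1, 7/3, 11/3]
f values: [4, 16/3, 20/3]
Sum = dx * (sum of f values)
= 4/3 * 16
= 64/3 ≈ 21.33

21.33


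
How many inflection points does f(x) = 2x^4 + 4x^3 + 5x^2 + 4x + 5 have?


Inflection points occur where f''(x) = 0 and concavity changes.
f(x) = 2x^4 + 4x^3 + 5x^2 + 4x + 5
f'(x) = 8x^3 + 12x^2 + 10x + 4
f''(x) = 24x^2 + 24x + 10
This is a quadratic in x. Use the discriminant to count real roots.
Discriminant = (24)^2 - 4 * 24 * 10
= 576 - 960
= -384
Since discriminant < 0, f''(x) = 0 has no real solutions.
Number of inflection points: 0

0


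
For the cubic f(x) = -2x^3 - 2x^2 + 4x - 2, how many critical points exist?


Find where f'(x) = 0:
f(x) = -2x^3 - 2x^2 + 4x - 2
f'(x) = -6x^2 - 4x + 4
This is a quadratic in x. Use the discriminant to count real roots.
Discriminant = (-4)^2 - 4 * (-6) * 4
= 16 - (-96)
= 112
Since discriminant > 0, f'(x) = 0 has 2 real solutions.
Number of critical points: 2

2


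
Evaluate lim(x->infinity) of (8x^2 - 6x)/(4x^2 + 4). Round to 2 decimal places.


For limits at infinity with equal-degree polynomials,
we compare leading coefficients.
Numerator leading term: 8x^2
Denominator leading term: 4x^2
Divide both by x^2:
lim = (8 - 6/x) / (4 + 4/x^2)
As x -> infinity, the 1/x and 1/x^2 terms vanish:
= 8/4 = 2 = 2.00

2.00


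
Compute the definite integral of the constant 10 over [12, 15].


The integral of a constant k over [a, b] equals k * (b - a).
integral from 12 to 15 of 10 dx
= 10 * (15 - 12)
= 10 * 3
= 30

30


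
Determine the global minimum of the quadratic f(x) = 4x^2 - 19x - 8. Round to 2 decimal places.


For a quadratic f(x) = ax^2 + bx + c with a > 0, the minimum is at the vertex.
Vertex x-coordinate: x = -b/(2a)
x = -(-19) / (2 * 4)
x = 19/8
Substitute back to find the minimum value:
f(19/8) = 4 * (19/8)^2 - 19 * (19/8) - 8
= 361/16 - 361/8 - 8
= -489/16 ≈ -30.56

-30.56


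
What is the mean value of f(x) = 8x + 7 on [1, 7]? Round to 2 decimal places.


Average value = 1/(b-a) * integral from a to b of f(x) dx
First compute the integral of 8x + 7:
F(x) = 4x^2 + 7x
F(7) = 4 * 49 + 7 * 7 = 245
F(1) = 4 * 1 + 7 * 1 = 11
Integral = 245 - 11 = 234
Average = 234 / (7 - 1) = 234 / 6
= 39 = 39.00

39.00


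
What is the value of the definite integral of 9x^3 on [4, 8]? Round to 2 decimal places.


Find the antiderivative of 9x^3:
F(x) = 9/4 * x^4
Apply the Fundamental Theorem of Calculus:
F(8) - F(4)
= 9/4 * 8^4 - 9/4 * 4^4
= 9/4 * (4096 - 256)
= 9/4 * 3840
= 8640 = 8640.00

8640.00


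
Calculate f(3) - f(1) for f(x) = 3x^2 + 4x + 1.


Net change = f(b) - f(a)
f(x) = 3x^2 + 4x + 1
Compute f(3):
f(3) = 3 * 3^2 + 4 * 3 + 1
= 27 + 12 + 1
= 40
Compute f(1):
f(1) = 3 * 1^2 + 4 * 1 + 1
= 3 + 4 + 1
= 8
Net change = 40 - 8 = 32

32


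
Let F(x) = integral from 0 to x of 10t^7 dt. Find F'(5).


By the Fundamental Theorem of Calculus (Part 1):
If F(x) = integral from 0 to x of f(t) dt, then F'(x) = f(x)
Here f(t) = 10t^7
So F'(x) = 10x^7
Evaluate at x = 5:
F'(5) = 10 * 5^7
= 10 * 78125
= 781250

781250


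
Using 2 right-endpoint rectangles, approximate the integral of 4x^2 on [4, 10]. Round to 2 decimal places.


Right Riemann sum uses right endpoints of each subinterval.
Interval: [4, 10], n = 2
dx = (10 - 4) / 2 = 3
Right endpoints: [7, 10]
f values: [196, 400]
Sum = dx * (sum of f values)
= 3 * 596
= 1788 = 1788.00

1788.00


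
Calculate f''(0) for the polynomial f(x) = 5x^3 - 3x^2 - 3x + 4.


First derivative:
f'(x) = 15x^2 - 6x - 3
Second derivative:
f''(x) = 30x - 6
Substitute x = 0:
f''(0) = 30 * 0 - 6
= 0 - 6
= -6

-6


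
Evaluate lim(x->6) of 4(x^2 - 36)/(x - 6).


Direct substitution gives 0/0, so we factor the numerator.
Factor: 4(x^2 - 36) = 4 * (x - 6)(x + 6)
Cancel the common factor (x - 6):
4(x^2 - 36)/(x - 6) = 4 * (x + 6)
Now substitute x = 6:
= 4 * (6 + 6) = 48

48


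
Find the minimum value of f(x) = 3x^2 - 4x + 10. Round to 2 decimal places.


For a quadratic f(x) = ax^2 + bx + c with a > 0, the minimum is at the vertex.
Vertex x-coordinate: x = -b/(2a)
x = -(-4) / (2 * 3)
x = 4/6 = 2/3
Substitute back to find the minimum value:
f(2/3) = 3 * (2/3)^2 - 4 * (2/3) + 10
= 4/3 - 8/3 + 10
= 26/3 ≈ 8.67

8.67


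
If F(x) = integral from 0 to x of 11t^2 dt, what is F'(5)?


By the Fundamental Theorem of Calculus (Part 1):
If F(x) = integral from 0 to x of f(t) dt, then F'(x) = f(x)
Here f(t) = 11t^2
So F'(x) = 11x^2
Evaluate at x = 5:
F'(5) = 11 * 5^2
= 11 * 25
= 275

275


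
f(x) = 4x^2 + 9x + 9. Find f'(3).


Differentiate term by term using power and sum rules:
f(x) = 4x^2 + 9x + 9
f'(x) = 8x + 9
Substitute x = 3:
f'(3) = 8 * 3 + 9
= 24 + 9
= 33

33


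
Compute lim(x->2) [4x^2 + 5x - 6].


Since polynomials are continuous, we use direct substitution.
lim(x->2) of 4x^2 + 5x - 6
= 4 * 2^2 + 5 * 2 - 6
= 16 + 10 - 6
= 20

20


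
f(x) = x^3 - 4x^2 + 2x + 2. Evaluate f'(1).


Differentiate f(x) = x^3 - 4x^2 + 2x + 2 term by term:
f'(x) = 3x^2 - 8x + 2
Substitute x = 1:
f'(1) = 3 * 1^2 - 8 * 1 + 2
= 3 - 8 + 2
= -3

-3


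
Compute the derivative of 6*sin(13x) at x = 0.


Apply the chain rule to differentiate 6*sin(13x):
d/dx [6*sin(13x)]
= 6 * cos(13x) * d/dx(13x)
= 6 * 13 * cos(13x)
= 78 * cos(13x)
Evaluate at x = 0:
= 78 * cos(0)
= 78 * 1
= 78

78


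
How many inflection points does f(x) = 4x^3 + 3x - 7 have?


Inflection points occur where f''(x) = 0 and concavity changes.
f(x) = 4x^3 + 3x - 7
f'(x) = 12x^2 + 3
f''(x) = 24x
Set f''(x) = 0:
24x = 0
x = 0 / 24 = 0
Since f''(x) is linear (degree 1), it changes sign at this point.
Therefore there is exactly 1 inflection point.

1


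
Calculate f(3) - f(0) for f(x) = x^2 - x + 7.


Net change = f(b) - f(a)
f(x) = x^2 - x + 7
Compute f(3):
f(3) = 1 * 3^2 - 1 * 3 + 7
= 9 - 3 + 7
= 13
Compute f(0):
f(0) = 1 * 0^2 - 1 * 0 + 7
= 0 + 0 + 7
= 7
Net change = 13 - 7 = 6

6


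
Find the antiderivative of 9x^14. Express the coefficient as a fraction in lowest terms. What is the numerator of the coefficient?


Apply the power rule for integration:
integral of ax^n dx = a/(n+1) * x^(n+1) + C
integral of 9x^14 dx
= 9/15 * x^15 + C
= 3/5 * x^15 + C
The coefficient in lowest terms is 3/5, and its numerator is 3

3


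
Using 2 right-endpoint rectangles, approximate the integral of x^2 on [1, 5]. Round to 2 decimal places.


Right Riemann sum uses right endpoints of each subinterval.
Interval: [1, 5], n = 2
dx = (5 - 1) / 2 = 2
Right endpoints: [3, 5]
f values: [9, 25]
Sum = dx * (sum of f values)
= 2 * 34
= 68 = 68.00

68.00


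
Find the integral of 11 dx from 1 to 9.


The integral of a constant k over [a, b] equals k * (b - a).
integral from 1 to 9 of 11 dx
= 11 * (9 - 1)
= 11 * 8
= 88

88


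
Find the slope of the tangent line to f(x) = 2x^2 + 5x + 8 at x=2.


The slope of the tangent line equals f'(x) at the point.
f(x) = 2x^2 + 5x + 8
f'(x) = 4x + 5
At x = 2:
f'(2) = 4 * 2 + 5
= 8 + 5
= 13

13


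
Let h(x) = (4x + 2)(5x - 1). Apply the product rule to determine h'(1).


Let u(x) = 4x + 2 and v(x) = 5x - 1
u'(x) = 4
v'(x) = 5
Product rule: h'(x) = u'(x)*v(x) + u(x)*v'(x)
= 4 * (5x - 1) + (4x + 2) * 5
At x = 1:
u(1) = 4 * 1 + 2 = 6
v(1) = 5 * 1 - 1 = 4
h'(1) = 4 * 4 + 6 * 5
= 16 + 30
= 46

46


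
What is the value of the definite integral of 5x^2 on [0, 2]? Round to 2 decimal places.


Find the antiderivative of 5x^2:
F(x) = 5/3 * x^3
Apply the Fundamental Theorem of Calculus:
F(2) - F(0)
= 5/3 * 2^3 - 5/3 * 0^3
= 5/3 * (8 - 0)
= 5/3 * 8
= 40/3 ≈ 13.33

13.33


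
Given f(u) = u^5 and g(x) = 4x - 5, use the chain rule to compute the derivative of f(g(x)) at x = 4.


Using the chain rule: (f(g(x)))' = f'(g(x)) * g'(x)
First, find g(4):
g(4) = 4 * 4 - 5 = 11
Next, f'(u) = 5u^4
And g'(x) = 4
So f'(g(4)) * g'(4)
= 5 * 11^4 * 4
= 5 * 14641 * 4
= 292820

292820


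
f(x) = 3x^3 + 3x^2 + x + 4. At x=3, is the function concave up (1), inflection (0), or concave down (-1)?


Concavity is determined by the sign of f''(x).
f(x) = 3x^3 + 3x^2 + x + 4
f'(x) = 9x^2 + 6x + 1
f''(x) = 18x + 6
f''(3) = 18 * 3 + 6
= 54 + 6
= 60
Since f''(3) > 0, the function is concave up (1)

1


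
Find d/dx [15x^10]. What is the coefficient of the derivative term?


We apply the power rule: d/dx [ax^n] = a*n * x^(n-1)
d/dx [15x^10]
= 15 * 10 * x^(10-1)
= 150x^9
The coefficient is 150

150


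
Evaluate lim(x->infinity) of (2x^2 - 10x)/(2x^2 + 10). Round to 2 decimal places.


For limits at infinity with equal-degree polynomials,
we compare leading coefficients.
Numerator leading term: 2x^2
Denominator leading term: 2x^2
Divide both by x^2:
lim = (2 - 10/x) / (2 + 10/x^2)
As x -> infinity, the 1/x and 1/x^2 terms vanish:
= 2/2 = 1 = 1.00

1.00


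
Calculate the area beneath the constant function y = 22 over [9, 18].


The area under a constant function y = 22 is a rectangle.
Width = 18 - 9 = 9
Height = 22
Area = width * height
= 9 * 22
= 198

198


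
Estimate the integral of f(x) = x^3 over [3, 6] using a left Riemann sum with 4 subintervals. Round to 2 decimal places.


Left Riemann sum uses left endpoints of each subinterval.
Interval: [3, 6], n = 4
dx = (6 - 3) / 4 = 3/4
Left endpoints: [3, 15/4, 9/2, 21/4]
f values: [27, 3375/64, 729/8, 9261/64]
Sum = dx * (sum of f values)
= 3/4 * 5049/16
= 15147/64 ≈ 236.67

236.67


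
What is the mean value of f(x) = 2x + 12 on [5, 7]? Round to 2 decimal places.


Average value = 1/(b-a) * integral from a to b of f(x) dx
First compute the integral of 2x + 12:
F(x) = x^2 + 12x
F(7) = 1 * 49 + 12 * 7 = 133
F(5) = 1 * 25 + 12 * 5 = 85
Integral = 133 - 85 = 48
Average = 48 / (7 - 5) = 48 / 2
= 24 = 24.00

24.00


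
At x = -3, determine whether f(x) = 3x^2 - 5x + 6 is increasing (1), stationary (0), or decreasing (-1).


Compute f'(x) to determine behavior:
f'(x) = 6x - 5
f'(-3) = 6 * (-3) - 5
= -18 - 5
= -23
Since f'(-3) < 0, the function is decreasing (-1)

-1


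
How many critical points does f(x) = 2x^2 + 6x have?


Find where f'(x) = 0:
f'(x) = 4x + 6
Set f'(x) = 0:
4x + 6 = 0
x = -6 / 4 = -3/2
This is a linear equation in x, so there is exactly one solution.
Number of critical points: 1

1


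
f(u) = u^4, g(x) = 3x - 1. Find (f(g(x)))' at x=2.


Using the chain rule: (f(g(x)))' = f'(g(x)) * g'(x)
First, find g(2):
g(2) = 3 * 2 - 1 = 5
Next, f'(u) = 4u^3
And g'(x) = 3
So f'(g(2)) * g'(2)
= 4 * 5^3 * 3
= 4 * 125 * 3
= 1500

1500


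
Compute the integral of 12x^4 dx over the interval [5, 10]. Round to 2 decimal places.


Find the antiderivative of 12x^4:
F(x) = 12/5 * x^5
Apply the Fundamental Theorem of Calculus:
F(10) - F(5)
= 12/5 * 10^5 - 12/5 * 5^5
= 12/5 * (100000 - 3125)
= 12/5 * 96875
= 232500 = 232500.00

232500.00


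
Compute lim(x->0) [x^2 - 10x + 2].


Since polynomials are continuous, we use direct substitution.
lim(x->0) of x^2 - 10x + 2
= 1 * 0^2 - 10 * 0 + 2
= 0 + 0 + 2
= 2

2


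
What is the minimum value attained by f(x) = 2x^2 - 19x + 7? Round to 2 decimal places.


For a quadratic f(x) = ax^2 + bx + c with a > 0, the minimum is at the vertex.
Vertex x-coordinate: x = -b/(2a)
x = -(-19) / (2 * 2)
x = 19/4
Substitute back to find the minimum value:
f(19/4) = 2 * (19/4)^2 - 19 * (19/4) + 7
= 361/8 - 361/4 + 7
= -305/8 ≈ -38.13

-38.13


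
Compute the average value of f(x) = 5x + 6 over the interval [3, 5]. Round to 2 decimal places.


Average value = 1/(b-a) * integral from a to b of f(x) dx
First compute the integral of 5x + 6:
F(x) = (5/2)x^2 + 6x
F(5) = 5/2 * 25 + 6 * 5 = 185/2
F(3) = 5/2 * 9 + 6 * 3 = 81/2
Integral = 185/2 - 81/2 = 52
Average = 52 / (5 - 3) = 52 / 2
= 26 = 26.00

26.00


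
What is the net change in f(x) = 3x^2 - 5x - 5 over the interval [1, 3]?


Net change = f(b) - f(a)
f(x) = 3x^2 - 5x - 5
Compute f(3):
f(3) = 3 * 3^2 - 5 * 3 - 5
= 27 - 15 - 5
= 7
Compute f(1):
f(1) = 3 * 1^2 - 5 * 1 - 5
= 3 - 5 - 5
= -7
Net change = 7 - (-7) = 14

14


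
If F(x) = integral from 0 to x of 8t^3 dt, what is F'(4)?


By the Fundamental Theorem of Calculus (Part 1):
If F(x) = integral from 0 to x of f(t) dt, then F'(x) = f(x)
Here f(t) = 8t^3
So F'(x) = 8x^3
Evaluate at x = 4:
F'(4) = 8 * 4^3
= 8 * 64
= 512

512


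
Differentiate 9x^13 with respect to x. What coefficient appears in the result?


We apply the power rule: d/dx [ax^n] = a*n * x^(n-1)
d/dx [9x^13]
= 9 * 13 * x^(13-1)
= 117x^12
The coefficient is 117

117


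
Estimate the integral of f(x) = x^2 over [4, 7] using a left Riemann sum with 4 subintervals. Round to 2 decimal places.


Left Riemann sum uses left endpoints of each subinterval.
Interval: [4, 7], n = 4
dx = (7 - 4) / 4 = 3/4
Left endpoints: [4, 19/4, 11/2, 25/4]
f values: [16, 361/16, 121/4, 625/16]
Sum = dx * (sum of f values)
= 3/4 * 863/8
= 2589/32 ≈ 80.91

80.91


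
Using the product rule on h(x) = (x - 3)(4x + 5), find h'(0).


Let u(x) = x - 3 and v(x) = 4x + 5
u'(x) = 1
v'(x) = 4
Product rule: h'(x) = u'(x)*v(x) + u(x)*v'(x)
= 1 * (4x + 5) + (x - 3) * 4
At x = 0:
u(0) = 1 * 0 - 3 = -3
v(0) = 4 * 0 + 5 = 5
h'(0) = 1 * 5 + (-3) * 4
= 5 - 12
= -7

-7


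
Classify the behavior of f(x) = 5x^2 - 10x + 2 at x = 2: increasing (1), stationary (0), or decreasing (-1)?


Compute f'(x) to determine behavior:
f'(x) = 10x - 10
f'(2) = 10 * 2 - 10
= 20 - 10
= 10
Since f'(2) > 0, the function is increasing (1)

1


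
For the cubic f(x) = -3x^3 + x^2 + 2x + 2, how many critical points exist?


Find where f'(x) = 0:
f(x) = -3x^3 + x^2 + 2x + 2
f'(x) = -9x^2 + 2x + 2
This is a quadratic in x. Use the discriminant to count real roots.
Discriminant = (2)^2 - 4 * (-9) * 2
= 4 - (-72)
= 76
Since discriminant > 0, f'(x) = 0 has 2 real solutions.
Number of critical points: 2

2


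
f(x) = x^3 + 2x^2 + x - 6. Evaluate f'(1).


Differentiate f(x) = x^3 + 2x^2 + x - 6 term by term:
f'(x) = 3x^2 + 4x + 1
Substitute x = 1:
f'(1) = 3 * 1^2 + 4 * 1 + 1
= 3 + 4 + 1
= 8

8


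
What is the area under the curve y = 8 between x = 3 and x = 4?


The area under a constant function y = 8 is a rectangle.
Width = 4 - 3 = 1
Height = 8
Area = width * height
= 1 * 8
= 8

8


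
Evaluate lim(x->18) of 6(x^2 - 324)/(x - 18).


Direct substitution gives 0/0, so we factor the numerator.
Factor: 6(x^2 - 324) = 6 * (x - 18)(x + 18)
Cancel the common factor (x - 18):
6(x^2 - 324)/(x - 18) = 6 * (x + 18)
Now substitute x = 18:
= 6 * (18 + 18) = 216

216


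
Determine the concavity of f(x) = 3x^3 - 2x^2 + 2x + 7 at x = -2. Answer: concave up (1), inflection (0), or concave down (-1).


Concavity is determined by the sign of f''(x).
f(x) = 3x^3 - 2x^2 + 2x + 7
f'(x) = 9x^2 - 4x + 2
f''(x) = 18x - 4
f''(-2) = 18 * (-2) - 4
= -36 - 4
= -40
Since f''(-2) < 0, the function is concave down (-1)

-1


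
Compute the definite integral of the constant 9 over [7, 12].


The integral of a constant k over [a, b] equals k * (b - a).
integral from 7 to 12 of 9 dx
= 9 * (12 - 7)
= 9 * 5
= 45

45


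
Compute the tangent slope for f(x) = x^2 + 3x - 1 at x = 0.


The slope of the tangent line equals f'(x) at the point.
f(x) = x^2 + 3x - 1
f'(x) = 2x + 3
At x = 0:
f'(0) = 2 * 0 + 3
= 0 + 3
= 3

3


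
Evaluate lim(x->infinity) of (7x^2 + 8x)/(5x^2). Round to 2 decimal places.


For limits at infinity with equal-degree polynomials,
we compare leading coefficients.
Numerator leading term: 7x^2
Denominator leading term: 5x^2
Divide both by x^2:
lim = (7 + 8/x) / (5)
As x -> infinity, the 1/x and 1/x^2 terms vanish:
= 7/5 = 1.40

1.40


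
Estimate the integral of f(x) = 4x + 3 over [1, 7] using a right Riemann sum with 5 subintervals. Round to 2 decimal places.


Right Riemann sum uses right endpoints of each subinterval.
Interval: [1, 7], n = 5
dx = (7 - 1) / 5 = 6/5
Right endpoints: [11/5, 17/5, 23/5, 29/5, 7]
f values: [59/5, 83/5, 107/5, 131/5, 31]
Sum = dx * (sum of f values)
= 6/5 * 107
= 642/5 = 128.40

128.40


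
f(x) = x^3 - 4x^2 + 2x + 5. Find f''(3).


First derivative:
f'(x) = 3x^2 - 8x + 2
Second derivative:
f''(x) = 6x - 8
Substitute x = 3:
f''(3) = 6 * 3 - 8
= 18 - 8
= 10

10


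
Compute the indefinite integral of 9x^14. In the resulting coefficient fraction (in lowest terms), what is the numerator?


Apply the power rule for integration:
integral of ax^n dx = a/(n+1) * x^(n+1) + C
integral of 9x^14 dx
= 9/15 * x^15 + C
= 3/5 * x^15 + C
The coefficient in lowest terms is 3/5, and its numerator is 3

3


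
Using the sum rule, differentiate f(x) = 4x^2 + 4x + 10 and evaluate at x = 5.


Differentiate term by term using power and sum rules:
f(x) = 4x^2 + 4x + 10
f'(x) = 8x + 4
Substitute x = 5:
f'(5) = 8 * 5 + 4
= 40 + 4
= 44

44


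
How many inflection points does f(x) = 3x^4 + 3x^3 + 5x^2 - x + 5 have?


Inflection points occur where f''(x) = 0 and concavity changes.
f(x) = 3x^4 + 3x^3 + 5x^2 - x + 5
f'(x) = 12x^3 + 9x^2 + 10x - 1
f''(x) = 36x^2 + 18x + 10
This is a quadratic in x. Use the discriminant to count real roots.
Discriminant = (18)^2 - 4 * 36 * 10
= 324 - 1440
= -1116
Since discriminant < 0, f''(x) = 0 has no real solutions.
Number of inflection points: 0

0


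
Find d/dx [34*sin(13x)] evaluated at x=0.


Apply the chain rule to differentiate 34*sin(13x):
d/dx [34*sin(13x)]
= 34 * cos(13x) * d/dx(13x)
= 34 * 13 * cos(13x)
= 442 * cos(13x)
Evaluate at x = 0:
= 442 * cos(0)
= 442 * 1
= 442

442


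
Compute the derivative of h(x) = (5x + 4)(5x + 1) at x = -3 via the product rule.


Let u(x) = 5x + 4 and v(x) = 5x + 1
u'(x) = 5
v'(x) = 5
Product rule: h'(x) = u'(x)*v(x) + u(x)*v'(x)
= 5 * (5x + 1) + (5x + 4) * 5
At x = -3:
u(-3) = 5 * (-3) + 4 = -11
v(-3) = 5 * (-3) + 1 = -14
h'(-3) = 5 * (-14) + (-11) * 5
= -70 - 55
= -125

-125


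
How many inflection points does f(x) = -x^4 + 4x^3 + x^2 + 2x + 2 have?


Inflection points occur where f''(x) = 0 and concavity changes.
f(x) = -x^4 + 4x^3 + x^2 + 2x + 2
f'(x) = -4x^3 + 12x^2 + 2x + 2
f''(x) = -12x^2 + 24x + 2
This is a quadratic in x. Use the discriminant to count real roots.
Discriminant = (24)^2 - 4 * (-12) * 2
= 576 - (-96)
= 672
Since discriminant > 0, f''(x) = 0 has 2 distinct real solutions.
A quadratic with two distinct real roots changes sign at each root, so concavity changes at both.
Number of inflection points: 2

2


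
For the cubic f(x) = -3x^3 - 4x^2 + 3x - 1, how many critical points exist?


Find where f'(x) = 0:
f(x) = -3x^3 - 4x^2 + 3x - 1
f'(x) = -9x^2 - 8x + 3
This is a quadratic in x. Use the discriminant to count real roots.
Discriminant = (-8)^2 - 4 * (-9) * 3
= 64 - (-108)
= 172
Since discriminant > 0, f'(x) = 0 has 2 real solutions.
Number of critical points: 2

2


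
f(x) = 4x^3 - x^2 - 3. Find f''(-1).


First derivative:
f'(x) = 12x^2 - 2x
Second derivative:
f''(x) = 24x - 2
Substitute x = -1:
f''(-1) = 24 * (-1) - 2
= -24 - 2
= -26

-26


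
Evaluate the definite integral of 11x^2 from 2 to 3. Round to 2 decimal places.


Find the antiderivative of 11x^2:
F(x) = 11/3 * x^3
Apply the Fundamental Theorem of Calculus:
F(3) - F(2)
= 11/3 * 3^3 - 11/3 * 2^3
= 11/3 * (27 - 8)
= 11/3 * 19
= 209/3 ≈ 69.67

69.67


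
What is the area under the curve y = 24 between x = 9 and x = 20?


The area under a constant function y = 24 is a rectangle.
Width = 20 - 9 = 11
Height = 24
Area = width * height
= 11 * 24
= 264

264


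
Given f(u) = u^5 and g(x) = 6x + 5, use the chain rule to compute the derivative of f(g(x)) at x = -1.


Using the chain rule: (f(g(x)))' = f'(g(x)) * g'(x)
First, find g(-1):
g(-1) = 6 * (-1) + 5 = -1
Next, f'(u) = 5u^4
And g'(x) = 6
So f'(g(-1)) * g'(-1)
= 5 * (-1)^4 * 6
= 5 * 1 * 6
= 30

30


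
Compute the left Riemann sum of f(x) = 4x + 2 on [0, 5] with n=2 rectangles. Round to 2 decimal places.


Left Riemann sum uses left endpoints of each subinterval.
Interval: [0, 5], n = 2
dx = (5 - 0) / 2 = 5/2
Left endpoints: [0, 5/2]
f values: [2, 12]
Sum = dx * (sum of f values)
= 5/2 * 14
= 35 = 35.00

35.00


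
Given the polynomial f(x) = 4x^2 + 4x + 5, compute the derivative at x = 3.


Differentiate term by term using power and sum rules:
f(x) = 4x^2 + 4x + 5
f'(x) = 8x + 4
Substitute x = 3:
f'(3) = 8 * 3 + 4
= 24 + 4
= 28

28


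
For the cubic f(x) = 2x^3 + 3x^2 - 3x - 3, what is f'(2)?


Differentiate f(x) = 2x^3 + 3x^2 - 3x - 3 term by term:
f'(x) = 6x^2 + 6x - 3
Substitute x = 2:
f'(2) = 6 * 2^2 + 6 * 2 - 3
= 24 + 12 - 3
= 33

33


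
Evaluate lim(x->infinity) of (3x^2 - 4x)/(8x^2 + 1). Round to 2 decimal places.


For limits at infinity with equal-degree polynomials,
we compare leading coefficients.
Numerator leading term: 3x^2
Denominator leading term: 8x^2
Divide both by x^2:
lim = (3 - 4/x) / (8 + 1/x^2)
As x -> infinity, the 1/x and 1/x^2 terms vanish:
= 3/8 ≈ 0.38

0.38


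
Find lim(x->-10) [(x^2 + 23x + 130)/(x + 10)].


Direct substitution gives 0/0, so we factor the numerator.
Factor: (x^2 + 23x + 130) = (x + 10)(x + 13)
Cancel the common factor (x + 10):
(x^2 + 23x + 130)/(x + 10) = (x + 13)
Now substitute x = -10:
= (-10) - (-13) = 3

3


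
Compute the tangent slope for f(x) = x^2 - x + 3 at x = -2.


The slope of the tangent line equals f'(x) at the point.
f(x) = x^2 - x + 3
f'(x) = 2x - 1
At x = -2:
f'(-2) = 2 * (-2) - 1
= -4 - 1
= -5

-5


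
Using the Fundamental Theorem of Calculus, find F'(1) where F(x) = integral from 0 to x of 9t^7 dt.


By the Fundamental Theorem of Calculus (Part 1):
If F(x) = integral from 0 to x of f(t) dt, then F'(x) = f(x)
Here f(t) = 9t^7
So F'(x) = 9x^7
Evaluate at x = 1:
F'(1) = 9 * 1^7
= 9 * 1
= 9

9


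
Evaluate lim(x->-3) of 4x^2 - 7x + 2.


Since polynomials are continuous, we use direct substitution.
lim(x->-3) of 4x^2 - 7x + 2
= 4 * (-3)^2 - 7 * (-3) + 2
= 36 + 21 + 2
= 59

59


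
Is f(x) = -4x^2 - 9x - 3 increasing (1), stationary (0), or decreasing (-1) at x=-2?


Compute f'(x) to determine behavior:
f'(x) = -8x - 9
f'(-2) = -8 * (-2) - 9
= 16 - 9
= 7
Since f'(-2) > 0, the function is increasing (1)

1


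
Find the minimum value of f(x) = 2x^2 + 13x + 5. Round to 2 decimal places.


For a quadratic f(x) = ax^2 + bx + c with a > 0, the minimum is at the vertex.
Vertex x-coordinate: x = -b/(2a)
x = -(13) / (2 * 2)
x = -13/4
Substitute back to find the minimum value:
f(-13/4) = 2 * (-13/4)^2 + 13 * (-13/4) + 5
= 169/8 - 169/4 + 5
= -129/8 ≈ -16.13

-16.13


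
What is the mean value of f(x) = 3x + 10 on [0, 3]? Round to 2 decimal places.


Average value = 1/(b-a) * integral from a to b of f(x) dx
First compute the integral of 3x + 10:
F(x) = (3/2)x^2 + 10x
F(3) = 3/2 * 9 + 10 * 3 = 87/2
F(0) = 3/2 * 0 + 10 * 0 = 0
Integral = 87/2 - 0 = 87/2
Average = (87/2) / (3 - 0) = (87/2) / 3
= 29/2 = 14.50

14.50


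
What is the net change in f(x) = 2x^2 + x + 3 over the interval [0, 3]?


Net change = f(b) - f(a)
f(x) = 2x^2 + x + 3
Compute f(3):
f(3) = 2 * 3^2 + 1 * 3 + 3
= 18 + 3 + 3
= 24
Compute f(0):
f(0) = 2 * 0^2 + 1 * 0 + 3
= 0 + 0 + 3
= 3
Net change = 24 - 3 = 21

21


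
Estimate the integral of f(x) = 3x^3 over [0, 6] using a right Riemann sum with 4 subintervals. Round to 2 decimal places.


Right Riemann sum uses right endpoints of each subinterval.
Interval: [0, 6], n = 4
dx = (6 - 0) / 4 = 3/2
Right endpoints: [3/2, 3, 9/2, 6]
f values: [81/8, 81, 2187/8, 648]
Sum = dx * (sum of f values)
= 3/2 * 2025/2
= 6075/4 = 1518.75

1518.75


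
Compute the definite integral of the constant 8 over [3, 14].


The integral of a constant k over [a, b] equals k * (b - a).
integral from 3 to 14 of 8 dx
= 8 * (14 - 3)
= 8 * 11
= 88

88


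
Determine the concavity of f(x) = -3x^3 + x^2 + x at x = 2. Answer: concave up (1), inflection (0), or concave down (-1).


Concavity is determined by the sign of f''(x).
f(x) = -3x^3 + x^2 + x
f'(x) = -9x^2 + 2x + 1
f''(x) = -18x + 2
f''(2) = -18 * 2 + 2
= -36 + 2
= -34
Since f''(2) < 0, the function is concave down (-1)

-1


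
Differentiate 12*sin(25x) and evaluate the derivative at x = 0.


Apply the chain rule to differentiate 12*sin(25x):
d/dx [12*sin(25x)]
= 12 * cos(25x) * d/dx(25x)
= 12 * 25 * cos(25x)
= 300 * cos(25x)
Evaluate at x = 0:
= 300 * cos(0)
= 300 * 1
= 300

300


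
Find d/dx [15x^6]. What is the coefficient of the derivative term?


We apply the power rule: d/dx [ax^n] = a*n * x^(n-1)
d/dx [15x^6]
= 15 * 6 * x^(6-1)
= 90x^5
The coefficient is 90

90


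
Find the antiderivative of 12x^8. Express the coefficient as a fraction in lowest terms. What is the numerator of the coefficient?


Apply the power rule for integration:
integral of ax^n dx = a/(n+1) * x^(n+1) + C
integral of 12x^8 dx
= 12/9 * x^9 + C
= 4/3 * x^9 + C
The coefficient in lowest terms is 4/3, and its numerator is 4

4


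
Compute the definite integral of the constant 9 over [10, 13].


The integral of a constant k over [a, b] equals k * (b - a).
integral from 10 to 13 of 9 dx
= 9 * (13 - 10)
= 9 * 3
= 27

27


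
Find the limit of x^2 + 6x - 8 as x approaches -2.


Since polynomials are continuous, we use direct substitution.
lim(x->-2) of x^2 + 6x - 8
= 1 * (-2)^2 + 6 * (-2) - 8
= 4 - 12 - 8
= -16

-16


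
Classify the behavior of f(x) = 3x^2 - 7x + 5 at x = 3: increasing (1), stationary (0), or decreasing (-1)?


Compute f'(x) to determine behavior:
f'(x) = 6x - 7
f'(3) = 6 * 3 - 7
= 18 - 7
= 11
Since f'(3) > 0, the function is increasing (1)

1


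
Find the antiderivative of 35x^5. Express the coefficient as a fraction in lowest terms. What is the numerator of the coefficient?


Apply the power rule for integration:
integral of ax^n dx = a/(n+1) * x^(n+1) + C
integral of 35x^5 dx
= 35/6 * x^6 + C
The coefficient in lowest terms is 35/6, and its numerator is 35

35


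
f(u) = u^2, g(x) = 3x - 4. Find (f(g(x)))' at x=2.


Using the chain rule: (f(g(x)))' = f'(g(x)) * g'(x)
First, find g(2):
g(2) = 3 * 2 - 4 = 2
Next, f'(u) = 2u
And g'(x) = 3
So f'(g(2)) * g'(2)
= 2 * 2 * 3
= 12

12


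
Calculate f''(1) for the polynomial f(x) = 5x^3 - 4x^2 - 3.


First derivative:
f'(x) = 15x^2 - 8x
Second derivative:
f''(x) = 30x - 8
Substitute x = 1:
f''(1) = 30 * 1 - 8
= 30 - 8
= 22

22


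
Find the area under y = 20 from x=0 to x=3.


The area under a constant function y = 20 is a rectangle.
Width = 3 - 0 = 3
Height = 20
Area = width * height
= 3 * 20
= 60

60


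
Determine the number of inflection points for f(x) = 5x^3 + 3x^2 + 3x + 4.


Inflection points occur where f''(x) = 0 and concavity changes.
f(x) = 5x^3 + 3x^2 + 3x + 4
f'(x) = 15x^2 + 6x + 3
f''(x) = 30x + 6
Set f''(x) = 0:
30x + 6 = 0
x = -6 / 30 = -1/5
Since f''(x) is linear (degree 1), it changes sign at this point.
Therefore there is exactly 1 inflection point.

1


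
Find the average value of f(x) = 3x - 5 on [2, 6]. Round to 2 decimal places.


Average value = 1/(b-a) * integral from a to b of f(x) dx
First compute the integral of 3x - 5:
F(x) = (3/2)x^2 - 5x
F(6) = 3/2 * 36 - 5 * 6 = 24
F(2) = 3/2 * 4 - 5 * 2 = -4
Integral = 24 - (-4) = 28
Average = 28 / (6 - 2) = 28 / 4
= 7 = 7.00

7.00


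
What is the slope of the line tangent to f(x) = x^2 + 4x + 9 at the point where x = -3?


The slope of the tangent line equals f'(x) at the point.
f(x) = x^2 + 4x + 9
f'(x) = 2x + 4
At x = -3:
f'(-3) = 2 * (-3) + 4
= -6 + 4
= -2

-2


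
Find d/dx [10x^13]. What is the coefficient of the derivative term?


We apply the power rule: d/dx [ax^n] = a*n * x^(n-1)
d/dx [10x^13]
= 10 * 13 * x^(13-1)
= 130x^12
The coefficient is 130

130


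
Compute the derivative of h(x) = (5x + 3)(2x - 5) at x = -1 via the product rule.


Let u(x) = 5x + 3 and v(x) = 2x - 5
u'(x) = 5
v'(x) = 2
Product rule: h'(x) = u'(x)*v(x) + u(x)*v'(x)
= 5 * (2x - 5) + (5x + 3) * 2
At x = -1:
u(-1) = 5 * (-1) + 3 = -2
v(-1) = 2 * (-1) - 5 = -7
h'(-1) = 5 * (-7) + (-2) * 2
= -35 - 4
= -39

-39


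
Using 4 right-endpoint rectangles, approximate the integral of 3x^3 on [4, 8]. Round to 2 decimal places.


Right Riemann sum uses right endpoints of each subinterval.
Interval: [4, 8], n = 4
dx = (8 - 4) / 4 = 1
Right endpoints: [5, 6, 7, 8]
f values: [375, 648, 1029, 1536]
Sum = dx * (sum of f values)
= 1 * 3588
= 3588 = 3588.00

3588.00


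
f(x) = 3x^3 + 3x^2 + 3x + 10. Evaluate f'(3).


Differentiate f(x) = 3x^3 + 3x^2 + 3x + 10 term by term:
f'(x) = 9x^2 + 6x + 3
Substitute x = 3:
f'(3) = 9 * 3^2 + 6 * 3 + 3
= 81 + 18 + 3
= 102

102


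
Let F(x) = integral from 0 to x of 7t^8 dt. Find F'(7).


By the Fundamental Theorem of Calculus (Part 1):
If F(x) = integral from 0 to x of f(t) dt, then F'(x) = f(x)
Here f(t) = 7t^8
So F'(x) = 7x^8
Evaluate at x = 7:
F'(7) = 7 * 7^8
= 7 * 5764801
= 40353607

40353607


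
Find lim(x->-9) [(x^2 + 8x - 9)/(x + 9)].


Direct substitution gives 0/0, so we factor the numerator.
Factor: (x^2 + 8x - 9) = (x + 9)(x - 1)
Cancel the common factor (x + 9):
(x^2 + 8x - 9)/(x + 9) = (x - 1)
Now substitute x = -9:
= (-9) - (1) = -10

-10


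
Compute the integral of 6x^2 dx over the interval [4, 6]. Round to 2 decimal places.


Find the antiderivative of 6x^2:
F(x) = 6/3 * x^3
Apply the Fundamental Theorem of Calculus:
F(6) - F(4)
= 6/3 * 6^3 - 6/3 * 4^3
= 6/3 * (216 - 64)
= 6/3 * 152
= 304 = 304.00

304.00


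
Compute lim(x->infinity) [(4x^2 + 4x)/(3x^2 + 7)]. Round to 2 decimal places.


For limits at infinity with equal-degree polynomials,
we compare leading coefficients.
Numerator leading term: 4x^2
Denominator leading term: 3x^2
Divide both by x^2:
lim = (4 + 4/x) / (3 + 7/x^2)
As x -> infinity, the 1/x and 1/x^2 terms vanish:
= 4/3 ≈ 1.33

1.33


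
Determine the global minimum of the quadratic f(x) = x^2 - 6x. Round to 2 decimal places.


For a quadratic f(x) = ax^2 + bx + c with a > 0, the minimum is at the vertex.
Vertex x-coordinate: x = -b/(2a)
x = -(-6) / (2 * 1)
x = 6/2 = 3
Substitute back to find the minimum value:
f(3) = 1 * 3^2 - 6 * 3 + 0
= 9 - 18 + 0
= -9 = -9.00

-9.00


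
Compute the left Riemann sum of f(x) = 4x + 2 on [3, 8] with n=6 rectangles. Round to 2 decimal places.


Left Riemann sum uses left endpoints of each subinterval.
Interval: [3, 8], n = 6
dx = (8 - 3) / 6 = 5/6
Left endpoints: [3, 23/6, 14/3, 11/2, 19/3, 43/6]
f values: [14, 52/3, 62/3, 24, 82/3, 92/3]
Sum = dx * (sum of f values)
= 5/6 * 134
= 335/3 ≈ 111.67

111.67


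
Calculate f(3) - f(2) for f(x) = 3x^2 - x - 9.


Net change = f(b) - f(a)
f(x) = 3x^2 - x - 9
Compute f(3):
f(3) = 3 * 3^2 - 1 * 3 - 9
= 27 - 3 - 9
= 15
Compute f(2):
f(2) = 3 * 2^2 - 1 * 2 - 9
= 12 - 2 - 9
= 1
Net change = 15 - 1 = 14

14


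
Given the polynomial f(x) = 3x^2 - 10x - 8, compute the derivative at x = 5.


Differentiate term by term using power and sum rules:
f(x) = 3x^2 - 10x - 8
f'(x) = 6x - 10
Substitute x = 5:
f'(5) = 6 * 5 - 10
= 30 - 10
= 20

20


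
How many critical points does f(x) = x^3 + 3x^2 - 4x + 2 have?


Find where f'(x) = 0:
f(x) = x^3 + 3x^2 - 4x + 2
f'(x) = 3x^2 + 6x - 4
This is a quadratic in x. Use the discriminant to count real roots.
Discriminant = (6)^2 - 4 * 3 * (-4)
= 36 - (-48)
= 84
Since discriminant > 0, f'(x) = 0 has 2 real solutions.
Number of critical points: 2

2


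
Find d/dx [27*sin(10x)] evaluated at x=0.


Apply the chain rule to differentiate 27*sin(10x):
d/dx [27*sin(10x)]
= 27 * cos(10x) * d/dx(10x)
= 27 * 10 * cos(10x)
= 270 * cos(10x)
Evaluate at x = 0:
= 270 * cos(0)
= 270 * 1
= 270

270


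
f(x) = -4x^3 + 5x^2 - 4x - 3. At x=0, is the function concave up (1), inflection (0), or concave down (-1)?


Concavity is determined by the sign of f''(x).
f(x) = -4x^3 + 5x^2 - 4x - 3
f'(x) = -12x^2 + 10x - 4
f''(x) = -24x + 10
f''(0) = -24 * 0 + 10
= 0 + 10
= 10
Since f''(0) > 0, the function is concave up (1)

1


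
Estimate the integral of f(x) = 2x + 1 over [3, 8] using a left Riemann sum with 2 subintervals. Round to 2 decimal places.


Left Riemann sum uses left endpoints of each subinterval.
Interval: [3, 8], n = 2
dx = (8 - 3) / 2 = 5/2
Left endpoints: [3, 11/2]
f values: [7, 12]
Sum = dx * (sum of f values)
= 5/2 * 19
= 95/2 = 47.50

47.50


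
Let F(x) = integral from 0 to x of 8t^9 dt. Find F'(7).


By the Fundamental Theorem of Calculus (Part 1):
If F(x) = integral from 0 to x of f(t) dt, then F'(x) = f(x)
Here f(t) = 8t^9
So F'(x) = 8x^9
Evaluate at x = 7:
F'(7) = 8 * 7^9
= 8 * 40353607
= 322828856

322828856


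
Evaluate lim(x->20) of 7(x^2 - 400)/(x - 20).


Direct substitution gives 0/0, so we factor the numerator.
Factor: 7(x^2 - 400) = 7 * (x - 20)(x + 20)
Cancel the common factor (x - 20):
7(x^2 - 400)/(x - 20) = 7 * (x + 20)
Now substitute x = 20:
= 7 * (20 + 20) = 280

280


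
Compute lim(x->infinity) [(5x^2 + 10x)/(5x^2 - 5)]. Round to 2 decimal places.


For limits at infinity with equal-degree polynomials,
we compare leading coefficients.
Numerator leading term: 5x^2
Denominator leading term: 5x^2
Divide both by x^2:
lim = (5 + 10/x) / (5 - 5/x^2)
As x -> infinity, the 1/x and 1/x^2 terms vanish:
= 5/5 = 1 = 1.00

1.00


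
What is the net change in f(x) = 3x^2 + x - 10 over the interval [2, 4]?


Net change = f(b) - f(a)
f(x) = 3x^2 + x - 10
Compute f(4):
f(4) = 3 * 4^2 + 1 * 4 - 10
= 48 + 4 - 10
= 42
Compute f(2):
f(2) = 3 * 2^2 + 1 * 2 - 10
= 12 + 2 - 10
= 4
Net change = 42 - 4 = 38

38


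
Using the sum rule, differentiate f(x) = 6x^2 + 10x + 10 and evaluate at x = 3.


Differentiate term by term using power and sum rules:
f(x) = 6x^2 + 10x + 10
f'(x) = 12x + 10
Substitute x = 3:
f'(3) = 12 * 3 + 10
= 36 + 10
= 46

46


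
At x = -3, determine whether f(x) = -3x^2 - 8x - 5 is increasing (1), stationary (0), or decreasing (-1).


Compute f'(x) to determine behavior:
f'(x) = -6x - 8
f'(-3) = -6 * (-3) - 8
= 18 - 8
= 10
Since f'(-3) > 0, the function is increasing (1)

1


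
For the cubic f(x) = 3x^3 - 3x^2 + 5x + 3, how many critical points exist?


Find where f'(x) = 0:
f(x) = 3x^3 - 3x^2 + 5x + 3
f'(x) = 9x^2 - 6x + 5
This is a quadratic in x. Use the discriminant to count real roots.
Discriminant = (-6)^2 - 4 * 9 * 5
= 36 - 180
= -144
Since discriminant < 0, f'(x) = 0 has no real solutions.
Number of critical points: 0

0


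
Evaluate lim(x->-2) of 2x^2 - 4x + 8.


Since polynomials are continuous, we use direct substitution.
lim(x->-2) of 2x^2 - 4x + 8
= 2 * (-2)^2 - 4 * (-2) + 8
= 8 + 8 + 8
= 24

24


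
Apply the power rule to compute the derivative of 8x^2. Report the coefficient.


We apply the power rule: d/dx [ax^n] = a*n * x^(n-1)
d/dx [8x^2]
= 8 * 2 * x^(2-1)
= 16x
The coefficient is 16

16


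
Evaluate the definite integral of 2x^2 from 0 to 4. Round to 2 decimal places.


Find the antiderivative of 2x^2:
F(x) = 2/3 * x^3
Apply the Fundamental Theorem of Calculus:
F(4) - F(0)
= 2/3 * 4^3 - 2/3 * 0^3
= 2/3 * (64 - 0)
= 2/3 * 64
= 128/3 ≈ 42.67

42.67


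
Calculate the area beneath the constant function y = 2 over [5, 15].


The area under a constant function y = 2 is a rectangle.
Width = 15 - 5 = 10
Height = 2
Area = width * height
= 10 * 2
= 20

20


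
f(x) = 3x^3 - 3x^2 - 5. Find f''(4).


First derivative:
f'(x) = 9x^2 - 6x
Second derivative:
f''(x) = 18x - 6
Substitute x = 4:
f''(4) = 18 * 4 - 6
= 72 - 6
= 66

66


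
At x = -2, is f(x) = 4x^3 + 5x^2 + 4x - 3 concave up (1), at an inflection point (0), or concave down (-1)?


Concavity is determined by the sign of f''(x).
f(x) = 4x^3 + 5x^2 + 4x - 3
f'(x) = 12x^2 + 10x + 4
f''(x) = 24x + 10
f''(-2) = 24 * (-2) + 10
= -48 + 10
= -38
Since f''(-2) < 0, the function is concave down (-1)

-1


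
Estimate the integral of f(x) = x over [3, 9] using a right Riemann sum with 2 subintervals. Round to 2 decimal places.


Right Riemann sum uses right endpoints of each subinterval.
Interval: [3, 9], n = 2
dx = (9 - 3) / 2 = 3
Right endpoints: [6, 9]
f values: [6, 9]
Sum = dx * (sum of f values)
= 3 * 15
= 45 = 45.00

45.00


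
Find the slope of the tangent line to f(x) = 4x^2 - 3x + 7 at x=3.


The slope of the tangent line equals f'(x) at the point.
f(x) = 4x^2 - 3x + 7
f'(x) = 8x - 3
At x = 3:
f'(3) = 8 * 3 - 3
= 24 - 3
= 21

21


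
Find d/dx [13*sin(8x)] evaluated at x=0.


Apply the chain rule to differentiate 13*sin(8x):
d/dx [13*sin(8x)]
= 13 * cos(8x) * d/dx(8x)
= 13 * 8 * cos(8x)
= 104 * cos(8x)
Evaluate at x = 0:
= 104 * cos(0)
= 104 * 1
= 104

104


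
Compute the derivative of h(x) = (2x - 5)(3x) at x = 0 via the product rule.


Let u(x) = 2x - 5 and v(x) = 3x
u'(x) = 2
v'(x) = 3
Product rule: h'(x) = u'(x)*v(x) + u(x)*v'(x)
= 2 * (3x) + (2x - 5) * 3
At x = 0:
u(0) = 2 * 0 - 5 = -5
v(0) = 3 * 0 + 0 = 0
h'(0) = 2 * 0 + (-5) * 3
= 0 - 15
= -15

-15


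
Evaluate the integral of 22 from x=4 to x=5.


The integral of a constant k over [a, b] equals k * (b - a).
integral from 4 to 5 of 22 dx
= 22 * (5 - 4)
= 22 * 1
= 22

22


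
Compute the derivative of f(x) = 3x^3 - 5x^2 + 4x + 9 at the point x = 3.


Differentiate f(x) = 3x^3 - 5x^2 + 4x + 9 term by term:
f'(x) = 9x^2 - 10x + 4
Substitute x = 3:
f'(3) = 9 * 3^2 - 10 * 3 + 4
= 81 - 30 + 4
= 55

55


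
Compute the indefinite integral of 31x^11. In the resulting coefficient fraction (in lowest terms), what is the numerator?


Apply the power rule for integration:
integral of ax^n dx = a/(n+1) * x^(n+1) + C
integral of 31x^11 dx
= 31/12 * x^12 + C
The coefficient in lowest terms is 31/12, and its numerator is 31

31


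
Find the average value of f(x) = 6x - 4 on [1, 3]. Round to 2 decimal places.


Average value = 1/(b-a) * integral from a to b of f(x) dx
First compute the integral of 6x - 4:
F(x) = 3x^2 - 4x
F(3) = 3 * 9 - 4 * 3 = 15
F(1) = 3 * 1 - 4 * 1 = -1
Integral = 15 - (-1) = 16
Average = 16 / (3 - 1) = 16 / 2
= 8 = 8.00

8.00


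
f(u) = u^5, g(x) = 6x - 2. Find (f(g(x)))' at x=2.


Using the chain rule: (f(g(x)))' = f'(g(x)) * g'(x)
First, find g(2):
g(2) = 6 * 2 - 2 = 10
Next, f'(u) = 5u^4
And g'(x) = 6
So f'(g(2)) * g'(2)
= 5 * 10^4 * 6
= 5 * 10000 * 6
= 300000

300000
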